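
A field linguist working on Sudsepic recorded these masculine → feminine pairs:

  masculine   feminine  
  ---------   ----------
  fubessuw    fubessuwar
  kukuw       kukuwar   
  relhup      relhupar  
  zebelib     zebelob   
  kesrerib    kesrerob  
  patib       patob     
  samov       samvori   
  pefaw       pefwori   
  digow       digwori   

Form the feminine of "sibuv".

fubessuw and pefaw both end in -w yet inflect differently (fubessuwar, pefwori), so the final letter is not what conditions the rule; the last vowel is.
"sibuv" has last vowel 'u'. The stems whose last vowel is 'u' (fubessuw → fubessuwar, kukuw → kukuwar, relhup → relhupar) add -ar.
The other patterns: stems whose last vowel is 'i' change the last vowel to 'o'; stems whose last vowel is 'a' or 'o' delete the last vowel and add -ori.
So sibuv → sibuvar.

sibuvar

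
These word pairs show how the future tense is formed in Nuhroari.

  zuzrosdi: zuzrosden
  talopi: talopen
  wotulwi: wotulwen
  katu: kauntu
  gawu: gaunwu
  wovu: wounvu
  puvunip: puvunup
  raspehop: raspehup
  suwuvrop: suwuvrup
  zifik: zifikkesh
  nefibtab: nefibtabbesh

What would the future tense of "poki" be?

poken

zuzrosdi and puvunip both have last vowel 'i' yet inflect differently (zuzrosden, puvunup), so the last vowel is not what conditions the rule; the final letter is.
"poki" ends in -i. The stems ending in -i (zuzrosdi → zuzrosden, talopi → talopen, wotulwi → wotulwen) drop the final letter and add -en.
So poki → poken.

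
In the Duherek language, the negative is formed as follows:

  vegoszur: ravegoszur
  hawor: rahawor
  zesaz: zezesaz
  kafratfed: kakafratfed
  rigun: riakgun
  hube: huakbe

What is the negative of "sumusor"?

rasumusor

vegoszur and rigun both have last vowel 'u' yet inflect differently (ravegoszur, riakgun), so the last vowel is not what conditions the rule; the final letter is.
"sumusor" ends in -r. The stems ending in -r (vegoszur → ravegoszur, hawor → rahawor) add the prefix ra-.
So sumusor → rasumusor.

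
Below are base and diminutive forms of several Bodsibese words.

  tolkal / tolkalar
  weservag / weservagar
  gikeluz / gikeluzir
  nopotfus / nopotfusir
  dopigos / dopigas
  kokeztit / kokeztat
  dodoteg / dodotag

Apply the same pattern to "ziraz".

nopotfus and dopigos both end in -s yet inflect differently (nopotfusir, dopigas), so the final letter is not what conditions the rule; the last vowel is.
"ziraz" has last vowel 'a'. The stems whose last vowel is 'a' (tolkal → tolkalar, weservag → weservagar) add -ar.
The other patterns: stems whose last vowel is 'u' add -ir; stems whose last vowel is 'e', 'i' or 'o' change the last vowel to 'a'.
So ziraz → zirazar.

zirazar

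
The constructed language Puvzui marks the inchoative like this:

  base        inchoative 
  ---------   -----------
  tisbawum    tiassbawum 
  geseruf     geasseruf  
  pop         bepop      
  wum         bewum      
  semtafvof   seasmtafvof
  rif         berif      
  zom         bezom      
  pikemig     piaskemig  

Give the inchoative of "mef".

bemef

tisbawum and wum both end in -m yet inflect differently (tiassbawum, bewum), so the final letter is not what conditions the rule; the number of vowels is.
"mef" has 1 vowel. The stems with 1 vowel (wum → bewum, pop → bepop, rif → berif) add the prefix be-.
The other pattern: stems with 3 vowels insert -as- after the first vowel.
So mef → bemef.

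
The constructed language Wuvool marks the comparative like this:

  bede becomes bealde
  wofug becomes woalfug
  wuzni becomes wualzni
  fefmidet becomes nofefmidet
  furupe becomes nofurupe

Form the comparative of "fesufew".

nofesufew

furupe and bede both end in -e yet inflect differently (nofurupe, bealde), so the final letter is not what conditions the rule; the first letter is.
"fesufew" begins with f-. The stems beginning with f- (fefmidet → nofefmidet, furupe → nofurupe) add the prefix no-.
The other pattern: stems beginning with b- or w- insert -al- after the first vowel.
So fesufew → nofesufew.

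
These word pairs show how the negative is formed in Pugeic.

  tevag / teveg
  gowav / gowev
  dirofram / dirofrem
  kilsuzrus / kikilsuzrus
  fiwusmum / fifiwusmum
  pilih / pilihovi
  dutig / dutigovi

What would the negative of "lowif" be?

lowifovi

dirofram and fiwusmum both end in -m yet inflect differently (dirofrem, fifiwusmum), so the final letter is not what conditions the rule; the last vowel is.
"lowif" has last vowel 'i'. The stems whose last vowel is 'i' (pilih → pilihovi, dutig → dutigovi) add -ovi.
The other patterns: stems whose last vowel is 'a' change the last vowel to 'e'; stems whose last vowel is 'u' repeat the first consonant+vowel as a prefix.
So lowif → lowifovi.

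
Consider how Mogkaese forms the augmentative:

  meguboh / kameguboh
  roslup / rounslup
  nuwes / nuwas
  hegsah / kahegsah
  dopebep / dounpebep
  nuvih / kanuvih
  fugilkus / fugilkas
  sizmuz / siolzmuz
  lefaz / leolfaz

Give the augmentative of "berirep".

fugilkus and roslup both have last vowel 'u' yet inflect differently (fugilkas, rounslup), so the last vowel is not what conditions the rule; the final letter is.
"berirep" ends in -p. The stems ending in -p (roslup → rounslup, dopebep → dounpebep) insert -un- after the first vowel.
The other patterns: stems ending in -s change the last vowel to 'a'; stems ending in -h add the prefix ka-; stems ending in -z insert -ol- after the first vowel.
So berirep → beunrirep.

beunrirep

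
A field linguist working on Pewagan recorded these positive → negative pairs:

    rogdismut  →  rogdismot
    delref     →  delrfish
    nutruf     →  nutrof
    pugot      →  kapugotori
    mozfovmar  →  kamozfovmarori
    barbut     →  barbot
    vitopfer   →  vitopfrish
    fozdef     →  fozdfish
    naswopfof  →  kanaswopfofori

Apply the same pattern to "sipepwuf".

sipepwof

fozdef and nutruf both end in -f yet inflect differently (fozdfish, nutrof), so the final letter is not what conditions the rule; the last vowel is.
"sipepwuf" has last vowel 'u'. The stems whose last vowel is 'u' (rogdismut → rogdismot, nutruf → nutrof, barbut → barbot) change the last vowel to 'o'.
The other patterns: stems whose last vowel is 'e' delete the last vowel and add -ish; stems whose last vowel is 'a' or 'o' add ka- … -ori around the stem.
So sipepwuf → sipepwof.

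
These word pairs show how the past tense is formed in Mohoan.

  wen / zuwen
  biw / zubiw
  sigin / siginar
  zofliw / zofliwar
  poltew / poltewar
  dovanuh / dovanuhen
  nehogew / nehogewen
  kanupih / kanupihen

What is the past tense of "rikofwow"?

rikofwowen

"rikofwow" has 3 vowels. The stems with 3 vowels (dovanuh → dovanuhen, nehogew → nehogewen, kanupih → kanupihen) add -en.
The other patterns: stems with 1 vowel add the prefix zu-; stems with 2 vowels add -ar.
So rikofwow → rikofwowen.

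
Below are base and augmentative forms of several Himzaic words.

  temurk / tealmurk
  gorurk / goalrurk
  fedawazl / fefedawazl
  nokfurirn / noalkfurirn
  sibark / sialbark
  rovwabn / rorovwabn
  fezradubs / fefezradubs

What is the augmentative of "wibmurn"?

nokfurirn and rovwabn both end in -n yet inflect differently (noalkfurirn, rorovwabn), so the final letter is not what conditions the rule; the second-to-last letter is.
"wibmurn" has second-to-last letter 'r'. The stems whose second-to-last letter is 'r' (gorurk → goalrurk, temurk → tealmurk, sibark → sialbark) insert -al- after the first vowel.
So wibmurn → wialbmurn.

wialbmurn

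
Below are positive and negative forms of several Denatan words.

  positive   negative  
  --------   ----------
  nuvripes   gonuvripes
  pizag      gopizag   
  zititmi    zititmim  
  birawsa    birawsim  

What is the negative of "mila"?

milim

pizag and birawsa both have last vowel 'a' yet inflect differently (gopizag, birawsim), so the last vowel is not what conditions the rule; whether the stem ends in a vowel or a consonant is.
"mila" ends in a vowel. The stems ending in a vowel (zititmi → zititmim, birawsa → birawsim) drop the final letter and add -im.
The other pattern: stems ending in a consonant add the prefix go-.
So mila → milim.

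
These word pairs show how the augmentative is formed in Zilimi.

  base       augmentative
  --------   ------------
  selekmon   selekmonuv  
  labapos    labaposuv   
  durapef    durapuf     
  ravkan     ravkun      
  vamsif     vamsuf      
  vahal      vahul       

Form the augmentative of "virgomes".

"virgomes" has last vowel 'e'. The one such stem in the data (durapef → durapuf) changes the last vowel to 'u' (as do vamsif, ravkan), so the same rule applies.
The other pattern: stems whose last vowel is 'o' add -uv.
So virgomes → virgomus.

virgomus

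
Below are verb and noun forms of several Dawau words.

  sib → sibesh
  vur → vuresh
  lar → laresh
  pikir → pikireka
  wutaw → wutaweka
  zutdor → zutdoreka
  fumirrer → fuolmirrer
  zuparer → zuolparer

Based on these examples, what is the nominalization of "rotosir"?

vur and pikir both end in -r yet inflect differently (vuresh, pikireka), so the final letter is not what conditions the rule; the number of vowels is.
"rotosir" has 3 vowels. The stems with 3 vowels (fumirrer → fuolmirrer, zuparer → zuolparer) insert -ol- after the first vowel.
The other patterns: stems with 1 vowel add -esh; stems with 2 vowels add -eka.
So rotosir → rooltosir.

rooltosir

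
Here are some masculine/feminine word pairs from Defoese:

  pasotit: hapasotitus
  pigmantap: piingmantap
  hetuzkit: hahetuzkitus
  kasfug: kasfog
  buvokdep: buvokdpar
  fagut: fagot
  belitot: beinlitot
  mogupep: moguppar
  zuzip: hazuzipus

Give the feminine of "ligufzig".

"ligufzig" has last vowel 'i'. The stems whose last vowel is 'i' (pasotit → hapasotitus, zuzip → hazuzipus, hetuzkit → hahetuzkitus) add ha- … -us around the stem.
The other patterns: stems whose last vowel is 'a' or 'o' insert -in- after the first vowel; stems whose last vowel is 'u' change the last vowel to 'o'; stems whose last vowel is 'e' delete the last vowel and add -ar.
So ligufzig → haligufzigus.

haligufzigus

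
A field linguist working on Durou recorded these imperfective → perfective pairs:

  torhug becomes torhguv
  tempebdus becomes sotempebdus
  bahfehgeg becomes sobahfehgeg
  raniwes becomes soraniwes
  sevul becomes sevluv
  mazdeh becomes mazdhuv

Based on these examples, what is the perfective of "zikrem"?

torhug and bahfehgeg both end in -g yet inflect differently (torhguv, sobahfehgeg), so the final letter is not what conditions the rule; the number of vowels is.
"zikrem" has 2 vowels. The stems with 2 vowels (sevul → sevluv, torhug → torhguv, mazdeh → mazdhuv) delete the last vowel and add -uv.
The other pattern: stems with 3 vowels add the prefix so-.
So zikrem → zikrmuv.

zikrmuv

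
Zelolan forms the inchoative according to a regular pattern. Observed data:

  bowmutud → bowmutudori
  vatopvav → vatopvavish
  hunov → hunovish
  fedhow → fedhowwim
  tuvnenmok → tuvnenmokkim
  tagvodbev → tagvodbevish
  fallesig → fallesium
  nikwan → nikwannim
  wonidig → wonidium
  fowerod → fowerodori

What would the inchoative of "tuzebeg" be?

tuzebeum

"tuzebeg" ends in -g. The stems ending in -g (fallesig → fallesium, wonidig → wonidium) drop the final letter and add -um.
The other patterns: stems ending in -v add -ish; stems ending in -d add -ori; stems ending in -k, -n or -w double the final consonant and add -im.
So tuzebeg → tuzebeum.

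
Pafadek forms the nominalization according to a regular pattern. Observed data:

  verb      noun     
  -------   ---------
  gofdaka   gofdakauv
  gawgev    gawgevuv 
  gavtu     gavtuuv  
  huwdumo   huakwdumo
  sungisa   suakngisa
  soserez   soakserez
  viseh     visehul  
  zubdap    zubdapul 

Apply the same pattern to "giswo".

giswouv

gofdaka and sungisa both end in -a yet inflect differently (gofdakauv, suakngisa), so the final letter is not what conditions the rule; the first letter is.
"giswo" begins with g-. The stems beginning with g- (gofdaka → gofdakauv, gawgev → gawgevuv, gavtu → gavtuuv) add -uv.
The other patterns: stems beginning with h- or s- insert -ak- after the first vowel; stems beginning with v- or z- add -ul.
So giswo → giswouv.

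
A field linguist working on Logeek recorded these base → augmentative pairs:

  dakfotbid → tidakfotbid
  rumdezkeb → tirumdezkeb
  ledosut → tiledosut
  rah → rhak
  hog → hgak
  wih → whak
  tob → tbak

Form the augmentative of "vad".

rumdezkeb and tob both end in -b yet inflect differently (tirumdezkeb, tbak), so the final letter is not what conditions the rule; the number of vowels is.
"vad" has 1 vowel. The stems with 1 vowel (rah → rhak, hog → hgak, wih → whak) delete the last vowel and add -ak.
So vad → vdak.

vdak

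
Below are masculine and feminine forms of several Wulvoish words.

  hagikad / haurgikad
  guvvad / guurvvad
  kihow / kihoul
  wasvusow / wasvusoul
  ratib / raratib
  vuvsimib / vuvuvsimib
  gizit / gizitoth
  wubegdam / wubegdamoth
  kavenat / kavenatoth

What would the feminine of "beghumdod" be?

"beghumdod" ends in -d. The stems ending in -d (hagikad → haurgikad, guvvad → guurvvad) insert -ur- after the first vowel.
So beghumdod → beurghumdod.

beurghumdod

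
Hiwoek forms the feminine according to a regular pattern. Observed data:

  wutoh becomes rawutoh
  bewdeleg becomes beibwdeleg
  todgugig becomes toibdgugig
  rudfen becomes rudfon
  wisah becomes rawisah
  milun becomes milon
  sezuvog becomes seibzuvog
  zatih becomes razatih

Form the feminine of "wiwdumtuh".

zatih and todgugig both have last vowel 'i' yet inflect differently (razatih, toibdgugig), so the last vowel is not what conditions the rule; the final letter is.
"wiwdumtuh" ends in -h. The stems ending in -h (wutoh → rawutoh, zatih → razatih, wisah → rawisah) add the prefix ra-.
The other patterns: stems ending in -n change the last vowel to 'o'; stems ending in -g insert -ib- after the first vowel.
So wiwdumtuh → rawiwdumtuh.

rawiwdumtuh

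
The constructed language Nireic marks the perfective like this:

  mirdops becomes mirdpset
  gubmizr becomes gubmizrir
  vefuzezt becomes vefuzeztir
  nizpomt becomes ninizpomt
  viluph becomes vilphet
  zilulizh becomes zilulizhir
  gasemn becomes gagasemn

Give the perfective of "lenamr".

"lenamr" has second-to-last letter 'm'. The stems whose second-to-last letter is 'm' (gasemn → gagasemn, nizpomt → ninizpomt) repeat the first consonant+vowel as a prefix.
So lenamr → lelenamr.

lelenamr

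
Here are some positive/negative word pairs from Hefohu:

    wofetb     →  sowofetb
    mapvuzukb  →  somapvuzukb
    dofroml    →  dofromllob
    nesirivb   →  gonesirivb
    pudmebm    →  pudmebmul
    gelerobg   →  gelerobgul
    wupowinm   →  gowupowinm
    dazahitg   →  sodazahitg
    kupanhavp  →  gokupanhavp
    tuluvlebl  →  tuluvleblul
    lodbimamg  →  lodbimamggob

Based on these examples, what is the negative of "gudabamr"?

gudabamrrob

pudmebm and wupowinm both end in -m yet inflect differently (pudmebmul, gowupowinm), so the final letter is not what conditions the rule; the second-to-last letter is.
"gudabamr" has second-to-last letter 'm'. The stems whose second-to-last letter is 'm' (dofroml → dofromllob, lodbimamg → lodbimamggob) double the final consonant and add -ob.
So gudabamr → gudabamrrob.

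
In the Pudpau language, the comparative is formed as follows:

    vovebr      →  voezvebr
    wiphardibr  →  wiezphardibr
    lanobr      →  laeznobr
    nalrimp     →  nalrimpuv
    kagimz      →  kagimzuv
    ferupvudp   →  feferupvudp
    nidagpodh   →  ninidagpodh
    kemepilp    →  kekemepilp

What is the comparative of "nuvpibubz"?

nuezvpibubz

"nuvpibubz" has second-to-last letter 'b'. The stems whose second-to-last letter is 'b' (vovebr → voezvebr, wiphardibr → wiezphardibr, lanobr → laeznobr) insert -ez- after the first vowel.
So nuvpibubz → nuezvpibubz.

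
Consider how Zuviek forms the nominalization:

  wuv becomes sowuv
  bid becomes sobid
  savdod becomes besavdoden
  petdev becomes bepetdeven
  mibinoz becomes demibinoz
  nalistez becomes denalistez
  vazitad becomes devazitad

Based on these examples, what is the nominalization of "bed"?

sobed

"bed" has 1 vowel. The stems with 1 vowel (wuv → sowuv, bid → sobid) add the prefix so-.
So bed → sobed.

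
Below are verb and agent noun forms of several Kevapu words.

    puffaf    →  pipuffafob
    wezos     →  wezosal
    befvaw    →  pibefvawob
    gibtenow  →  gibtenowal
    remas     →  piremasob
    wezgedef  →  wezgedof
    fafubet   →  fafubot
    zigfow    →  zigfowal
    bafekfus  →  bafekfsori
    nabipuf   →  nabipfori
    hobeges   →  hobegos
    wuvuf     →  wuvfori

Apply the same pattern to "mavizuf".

"mavizuf" has last vowel 'u'. The stems whose last vowel is 'u' (bafekfus → bafekfsori, nabipuf → nabipfori, wuvuf → wuvfori) delete the last vowel and add -ori.
The other patterns: stems whose last vowel is 'e' change the last vowel to 'o'; stems whose last vowel is 'o' add -al; stems whose last vowel is 'a' add pi- … -ob around the stem.
So mavizuf → mavizfori.

mavizfori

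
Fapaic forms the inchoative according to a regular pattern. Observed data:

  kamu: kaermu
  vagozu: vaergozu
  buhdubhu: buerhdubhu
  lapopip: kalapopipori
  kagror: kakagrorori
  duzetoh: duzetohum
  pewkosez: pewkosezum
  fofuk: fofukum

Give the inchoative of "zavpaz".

zavpazum

"zavpaz" ends in -z. The one such stem in the data (pewkosez → pewkosezum) adds -um, so the same rule applies.
The other patterns: stems ending in -u insert -er- after the first vowel; stems ending in -p or -r add ka- … -ori around the stem.
So zavpaz → zavpazum.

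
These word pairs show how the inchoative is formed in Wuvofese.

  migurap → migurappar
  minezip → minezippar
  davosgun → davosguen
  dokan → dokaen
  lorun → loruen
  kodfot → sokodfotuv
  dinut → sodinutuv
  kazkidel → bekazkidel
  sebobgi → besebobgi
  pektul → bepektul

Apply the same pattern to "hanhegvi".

behanhegvi

migurap and dokan both have last vowel 'a' yet inflect differently (migurappar, dokaen), so the last vowel is not what conditions the rule; the final letter is.
"hanhegvi" ends in -i. The one such stem in the data (sebobgi → besebobgi) adds the prefix be-, so the same rule applies.
So hanhegvi → behanhegvi.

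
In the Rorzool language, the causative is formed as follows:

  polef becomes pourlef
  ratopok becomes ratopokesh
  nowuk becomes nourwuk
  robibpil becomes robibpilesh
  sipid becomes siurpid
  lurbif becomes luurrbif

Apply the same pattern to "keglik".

keurglik

"keglik" has 2 vowels. The stems with 2 vowels (sipid → siurpid, lurbif → luurrbif, nowuk → nourwuk) insert -ur- after the first vowel.
The other pattern: stems with 3 vowels add -esh.
So keglik → keurglik.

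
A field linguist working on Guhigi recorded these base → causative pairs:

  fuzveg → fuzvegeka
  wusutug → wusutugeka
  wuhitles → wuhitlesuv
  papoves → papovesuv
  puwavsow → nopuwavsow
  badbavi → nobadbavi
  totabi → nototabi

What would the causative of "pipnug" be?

pipnugeka

fuzveg and wuhitles both have last vowel 'e' yet inflect differently (fuzvegeka, wuhitlesuv), so the last vowel is not what conditions the rule; the final letter is.
"pipnug" ends in -g. The stems ending in -g (fuzveg → fuzvegeka, wusutug → wusutugeka) add -eka.
The other patterns: stems ending in -s add -uv; stems ending in -i or -w add the prefix no-.
So pipnug → pipnugeka.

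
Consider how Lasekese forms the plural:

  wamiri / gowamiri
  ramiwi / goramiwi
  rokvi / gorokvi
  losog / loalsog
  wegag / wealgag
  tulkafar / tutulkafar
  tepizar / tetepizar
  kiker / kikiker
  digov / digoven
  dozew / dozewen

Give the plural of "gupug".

gualpug

"gupug" ends in -g. The stems ending in -g (losog → loalsog, wegag → wealgag) insert -al- after the first vowel.
So gupug → gualpug.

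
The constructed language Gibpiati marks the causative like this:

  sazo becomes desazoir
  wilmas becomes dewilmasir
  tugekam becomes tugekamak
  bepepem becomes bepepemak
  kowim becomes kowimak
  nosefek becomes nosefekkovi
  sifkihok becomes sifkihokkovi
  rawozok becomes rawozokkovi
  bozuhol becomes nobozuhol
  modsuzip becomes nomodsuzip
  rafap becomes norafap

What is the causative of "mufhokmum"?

wilmas and tugekam both have last vowel 'a' yet inflect differently (dewilmasir, tugekamak), so the last vowel is not what conditions the rule; the final letter is.
"mufhokmum" ends in -m. The stems ending in -m (tugekam → tugekamak, bepepem → bepepemak, kowim → kowimak) add -ak.
The other patterns: stems ending in -o or -s add de- … -ir around the stem; stems ending in -k double the final consonant and add -ovi; stems ending in -l or -p add the prefix no-.
So mufhokmum → mufhokmumak.

mufhokmumak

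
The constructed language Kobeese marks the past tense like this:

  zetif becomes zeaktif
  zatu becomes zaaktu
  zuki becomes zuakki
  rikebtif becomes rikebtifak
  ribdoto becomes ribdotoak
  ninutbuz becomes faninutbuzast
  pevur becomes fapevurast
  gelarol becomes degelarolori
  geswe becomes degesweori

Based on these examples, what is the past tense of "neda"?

fanedaast

zetif and rikebtif both end in -f yet inflect differently (zeaktif, rikebtifak), so the final letter is not what conditions the rule; the first letter is.
"neda" begins with n-. The one such stem in the data (ninutbuz → faninutbuzast) adds fa- … -ast around the stem, so the same rule applies.
So neda → fanedaast.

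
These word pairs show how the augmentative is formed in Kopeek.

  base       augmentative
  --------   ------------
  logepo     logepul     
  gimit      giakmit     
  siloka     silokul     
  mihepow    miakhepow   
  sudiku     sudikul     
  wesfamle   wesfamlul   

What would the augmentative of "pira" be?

logepo and mihepow both have last vowel 'o' yet inflect differently (logepul, miakhepow), so the last vowel is not what conditions the rule; whether the stem ends in a vowel or a consonant is.
"pira" ends in a vowel. The stems ending in a vowel (wesfamle → wesfamlul, sudiku → sudikul, logepo → logepul) drop the final letter and add -ul.
So pira → pirul.

pirul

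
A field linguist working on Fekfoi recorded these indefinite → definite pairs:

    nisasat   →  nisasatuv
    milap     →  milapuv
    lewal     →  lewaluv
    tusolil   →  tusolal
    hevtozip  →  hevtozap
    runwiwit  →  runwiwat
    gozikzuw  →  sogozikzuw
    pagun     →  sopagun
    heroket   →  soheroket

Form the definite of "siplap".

lewal and tusolil both end in -l yet inflect differently (lewaluv, tusolal), so the final letter is not what conditions the rule; the last vowel is.
"siplap" has last vowel 'a'. The stems whose last vowel is 'a' (nisasat → nisasatuv, milap → milapuv, lewal → lewaluv) add -uv.
The other patterns: stems whose last vowel is 'i' change the last vowel to 'a'; stems whose last vowel is 'e' or 'u' add the prefix so-.
So siplap → siplapuv.

siplapuv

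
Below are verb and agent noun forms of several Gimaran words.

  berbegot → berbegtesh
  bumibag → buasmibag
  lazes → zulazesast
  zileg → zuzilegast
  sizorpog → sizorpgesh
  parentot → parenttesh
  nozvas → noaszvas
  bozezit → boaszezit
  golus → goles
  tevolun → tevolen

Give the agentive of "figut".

"figut" has last vowel 'u'. The stems whose last vowel is 'u' (golus → goles, tevolun → tevolen) change the last vowel to 'e'.
So figut → figet.

figet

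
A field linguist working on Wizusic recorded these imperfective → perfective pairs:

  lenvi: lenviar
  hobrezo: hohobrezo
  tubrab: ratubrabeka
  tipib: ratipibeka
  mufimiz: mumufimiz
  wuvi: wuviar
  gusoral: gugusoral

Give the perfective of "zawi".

zawiar

"zawi" ends in -i. The stems ending in -i (wuvi → wuviar, lenvi → lenviar) add -ar.
So zawi → zawiar.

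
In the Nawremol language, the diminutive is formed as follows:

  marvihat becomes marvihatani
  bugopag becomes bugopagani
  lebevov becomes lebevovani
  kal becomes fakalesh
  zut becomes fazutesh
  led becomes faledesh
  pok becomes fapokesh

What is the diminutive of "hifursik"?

hifursikani

marvihat and zut both end in -t yet inflect differently (marvihatani, fazutesh), so the final letter is not what conditions the rule; the number of vowels is.
"hifursik" has 3 vowels. The stems with 3 vowels (marvihat → marvihatani, bugopag → bugopagani, lebevov → lebevovani) add -ani.
So hifursik → hifursikani.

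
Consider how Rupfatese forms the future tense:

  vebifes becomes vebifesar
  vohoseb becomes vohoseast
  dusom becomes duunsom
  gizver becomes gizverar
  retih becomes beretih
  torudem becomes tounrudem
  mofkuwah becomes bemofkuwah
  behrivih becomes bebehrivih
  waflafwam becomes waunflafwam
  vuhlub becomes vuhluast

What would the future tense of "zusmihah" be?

bezusmihah

"zusmihah" ends in -h. The stems ending in -h (behrivih → bebehrivih, retih → beretih, mofkuwah → bemofkuwah) add the prefix be-.
The other patterns: stems ending in -b drop the final letter and add -ast; stems ending in -m insert -un- after the first vowel; stems ending in -r or -s add -ar.
So zusmihah → bezusmihah.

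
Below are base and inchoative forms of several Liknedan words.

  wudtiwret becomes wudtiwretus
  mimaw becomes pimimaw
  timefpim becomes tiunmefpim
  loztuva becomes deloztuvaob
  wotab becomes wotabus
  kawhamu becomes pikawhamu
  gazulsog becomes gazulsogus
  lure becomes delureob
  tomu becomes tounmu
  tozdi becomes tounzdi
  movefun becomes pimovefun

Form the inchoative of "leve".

deleveob

tomu and kawhamu both end in -u yet inflect differently (tounmu, pikawhamu), so the final letter is not what conditions the rule; the first letter is.
"leve" begins with l-. The stems beginning with l- (lure → delureob, loztuva → deloztuvaob) add de- … -ob around the stem.
The other patterns: stems beginning with t- insert -un- after the first vowel; stems beginning with k- or m- add the prefix pi-; stems beginning with g- or w- add -us.
So leve → deleveob.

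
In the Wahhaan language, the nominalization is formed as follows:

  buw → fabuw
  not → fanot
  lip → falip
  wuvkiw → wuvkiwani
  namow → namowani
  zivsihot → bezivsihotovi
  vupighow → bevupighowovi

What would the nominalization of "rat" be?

farat

buw and wuvkiw both end in -w yet inflect differently (fabuw, wuvkiwani), so the final letter is not what conditions the rule; the number of vowels is.
"rat" has 1 vowel. The stems with 1 vowel (buw → fabuw, not → fanot, lip → falip) add the prefix fa-.
So rat → farat.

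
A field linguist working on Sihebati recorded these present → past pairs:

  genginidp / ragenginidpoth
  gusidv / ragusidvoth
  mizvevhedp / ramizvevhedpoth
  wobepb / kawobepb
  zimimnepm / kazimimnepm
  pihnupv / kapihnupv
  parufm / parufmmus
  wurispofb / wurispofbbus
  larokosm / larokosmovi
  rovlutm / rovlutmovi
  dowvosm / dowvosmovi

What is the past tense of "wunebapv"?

kawunebapv

gusidv and pihnupv both end in -v yet inflect differently (ragusidvoth, kapihnupv), so the final letter is not what conditions the rule; the second-to-last letter is.
"wunebapv" has second-to-last letter 'p'. The stems whose second-to-last letter is 'p' (wobepb → kawobepb, zimimnepm → kazimimnepm, pihnupv → kapihnupv) add the prefix ka-.
So wunebapv → kawunebapv.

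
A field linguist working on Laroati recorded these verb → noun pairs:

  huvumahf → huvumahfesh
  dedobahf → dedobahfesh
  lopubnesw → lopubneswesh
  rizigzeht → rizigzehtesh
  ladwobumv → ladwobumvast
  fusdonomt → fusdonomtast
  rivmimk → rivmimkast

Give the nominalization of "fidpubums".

fidpubumsast

rizigzeht and fusdonomt both end in -t yet inflect differently (rizigzehtesh, fusdonomtast), so the final letter is not what conditions the rule; the second-to-last letter is.
"fidpubums" has second-to-last letter 'm'. The stems whose second-to-last letter is 'm' (ladwobumv → ladwobumvast, fusdonomt → fusdonomtast, rivmimk → rivmimkast) add -ast.
So fidpubums → fidpubumsast.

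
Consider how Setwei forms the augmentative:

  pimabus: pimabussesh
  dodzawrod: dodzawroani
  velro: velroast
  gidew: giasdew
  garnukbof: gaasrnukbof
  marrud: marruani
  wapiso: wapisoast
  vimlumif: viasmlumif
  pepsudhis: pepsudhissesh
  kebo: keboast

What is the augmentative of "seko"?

"seko" ends in -o. The stems ending in -o (velro → velroast, wapiso → wapisoast, kebo → keboast) add -ast.
So seko → sekoast.

sekoast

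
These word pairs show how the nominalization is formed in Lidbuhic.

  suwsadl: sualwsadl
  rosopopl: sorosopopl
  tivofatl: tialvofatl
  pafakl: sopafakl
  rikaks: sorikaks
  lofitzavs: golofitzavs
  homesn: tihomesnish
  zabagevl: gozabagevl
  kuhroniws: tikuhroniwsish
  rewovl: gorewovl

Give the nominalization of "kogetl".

"kogetl" has second-to-last letter 't'. The one such stem in the data (tivofatl → tialvofatl) inserts -al- after the first vowel (as does suwsadl), so the same rule applies.
The other patterns: stems whose second-to-last letter is 'k' or 'p' add the prefix so-; stems whose second-to-last letter is 'v' add the prefix go-; stems whose second-to-last letter is 's' or 'w' add ti- … -ish around the stem.
So kogetl → koalgetl.

koalgetl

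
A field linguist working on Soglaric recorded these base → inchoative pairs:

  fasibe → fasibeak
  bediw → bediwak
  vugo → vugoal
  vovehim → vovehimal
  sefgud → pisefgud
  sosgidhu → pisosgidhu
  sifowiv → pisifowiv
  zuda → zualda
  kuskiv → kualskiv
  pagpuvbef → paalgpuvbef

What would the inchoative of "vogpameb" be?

vogpamebal

sifowiv and kuskiv both end in -v yet inflect differently (pisifowiv, kualskiv), so the final letter is not what conditions the rule; the first letter is.
"vogpameb" begins with v-. The stems beginning with v- (vugo → vugoal, vovehim → vovehimal) add -al.
So vogpameb → vogpamebal.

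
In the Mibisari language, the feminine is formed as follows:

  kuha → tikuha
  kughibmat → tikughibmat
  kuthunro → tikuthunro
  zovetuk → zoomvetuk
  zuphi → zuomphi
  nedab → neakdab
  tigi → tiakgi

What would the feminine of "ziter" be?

ziomter

zuphi and tigi both end in -i yet inflect differently (zuomphi, tiakgi), so the final letter is not what conditions the rule; the first letter is.
"ziter" begins with z-. The stems beginning with z- (zovetuk → zoomvetuk, zuphi → zuomphi) insert -om- after the first vowel.
The other patterns: stems beginning with k- add the prefix ti-; stems beginning with n- or t- insert -ak- after the first vowel.
So ziter → ziomter.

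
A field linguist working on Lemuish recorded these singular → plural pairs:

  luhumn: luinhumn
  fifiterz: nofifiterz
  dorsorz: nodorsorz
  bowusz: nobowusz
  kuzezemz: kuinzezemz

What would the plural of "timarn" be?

"timarn" has second-to-last letter 'r'. The stems whose second-to-last letter is 'r' (dorsorz → nodorsorz, fifiterz → nofifiterz) add the prefix no-.
The other pattern: stems whose second-to-last letter is 'm' insert -in- after the first vowel.
So timarn → notimarn.

notimarn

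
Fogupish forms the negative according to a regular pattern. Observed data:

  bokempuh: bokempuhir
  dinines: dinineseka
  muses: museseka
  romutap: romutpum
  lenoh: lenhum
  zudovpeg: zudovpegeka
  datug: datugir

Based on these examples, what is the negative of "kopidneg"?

kopidnegeka

"kopidneg" has last vowel 'e'. The stems whose last vowel is 'e' (dinines → dinineseka, muses → museseka, zudovpeg → zudovpegeka) add -eka.
The other patterns: stems whose last vowel is 'u' add -ir; stems whose last vowel is 'a' or 'o' delete the last vowel and add -um.
So kopidneg → kopidnegeka.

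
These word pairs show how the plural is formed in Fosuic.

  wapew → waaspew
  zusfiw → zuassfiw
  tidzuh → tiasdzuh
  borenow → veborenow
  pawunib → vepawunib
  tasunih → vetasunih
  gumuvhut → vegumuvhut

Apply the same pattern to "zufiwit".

vezufiwit

wapew and borenow both end in -w yet inflect differently (waaspew, veborenow), so the final letter is not what conditions the rule; the number of vowels is.
"zufiwit" has 3 vowels. The stems with 3 vowels (borenow → veborenow, pawunib → vepawunib, tasunih → vetasunih) add the prefix ve-.
The other pattern: stems with 2 vowels insert -as- after the first vowel.
So zufiwit → vezufiwit.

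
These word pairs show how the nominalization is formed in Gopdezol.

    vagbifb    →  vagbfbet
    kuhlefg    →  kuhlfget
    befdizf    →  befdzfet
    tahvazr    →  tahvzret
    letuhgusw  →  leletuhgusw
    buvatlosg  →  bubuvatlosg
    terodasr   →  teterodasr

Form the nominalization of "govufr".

govfret

"govufr" has second-to-last letter 'f'. The stems whose second-to-last letter is 'f' (vagbifb → vagbfbet, kuhlefg → kuhlfget) delete the last vowel and add -et.
The other pattern: stems whose second-to-last letter is 's' repeat the first consonant+vowel as a prefix.
So govufr → govfret.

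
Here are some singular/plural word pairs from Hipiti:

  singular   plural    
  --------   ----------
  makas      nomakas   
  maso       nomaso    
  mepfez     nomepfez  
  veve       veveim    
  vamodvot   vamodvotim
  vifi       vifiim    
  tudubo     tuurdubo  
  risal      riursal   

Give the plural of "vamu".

maso and tudubo both end in -o yet inflect differently (nomaso, tuurdubo), so the final letter is not what conditions the rule; the first letter is.
"vamu" begins with v-. The stems beginning with v- (veve → veveim, vamodvot → vamodvotim, vifi → vifiim) add -im.
The other patterns: stems beginning with m- add the prefix no-; stems beginning with r- or t- insert -ur- after the first vowel.
So vamu → vamuim.

vamuim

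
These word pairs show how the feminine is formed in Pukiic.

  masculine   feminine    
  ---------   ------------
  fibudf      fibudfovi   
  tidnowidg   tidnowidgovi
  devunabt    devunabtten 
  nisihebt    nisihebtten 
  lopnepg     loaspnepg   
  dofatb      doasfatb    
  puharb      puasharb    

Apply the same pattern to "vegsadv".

vegsadvovi

tidnowidg and lopnepg both end in -g yet inflect differently (tidnowidgovi, loaspnepg), so the final letter is not what conditions the rule; the second-to-last letter is.
"vegsadv" has second-to-last letter 'd'. The stems whose second-to-last letter is 'd' (fibudf → fibudfovi, tidnowidg → tidnowidgovi) add -ovi.
The other patterns: stems whose second-to-last letter is 'b' double the final consonant and add -en; stems whose second-to-last letter is 'p', 'r' or 't' insert -as- after the first vowel.
So vegsadv → vegsadvovi.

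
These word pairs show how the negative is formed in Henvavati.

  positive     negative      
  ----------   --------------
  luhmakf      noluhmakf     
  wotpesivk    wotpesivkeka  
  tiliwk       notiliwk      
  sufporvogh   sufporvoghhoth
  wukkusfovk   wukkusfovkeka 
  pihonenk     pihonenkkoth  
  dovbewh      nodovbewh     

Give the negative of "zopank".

tiliwk and wukkusfovk both end in -k yet inflect differently (notiliwk, wukkusfovkeka), so the final letter is not what conditions the rule; the second-to-last letter is.
"zopank" has second-to-last letter 'n'. The one such stem in the data (pihonenk → pihonenkkoth) doubles the final consonant and adds -oth (as does sufporvogh), so the same rule applies.
So zopank → zopankkoth.

zopankkoth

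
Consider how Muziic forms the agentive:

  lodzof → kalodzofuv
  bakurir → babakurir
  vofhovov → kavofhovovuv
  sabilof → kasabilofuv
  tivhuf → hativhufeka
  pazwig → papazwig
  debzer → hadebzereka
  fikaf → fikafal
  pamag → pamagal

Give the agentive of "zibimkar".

bakurir and debzer both end in -r yet inflect differently (babakurir, hadebzereka), so the final letter is not what conditions the rule; the last vowel is.
"zibimkar" has last vowel 'a'. The stems whose last vowel is 'a' (fikaf → fikafal, pamag → pamagal) add -al.
The other patterns: stems whose last vowel is 'i' repeat the first consonant+vowel as a prefix; stems whose last vowel is 'e' or 'u' add ha- … -eka around the stem; stems whose last vowel is 'o' add ka- … -uv around the stem.
So zibimkar → zibimkaral.

zibimkaral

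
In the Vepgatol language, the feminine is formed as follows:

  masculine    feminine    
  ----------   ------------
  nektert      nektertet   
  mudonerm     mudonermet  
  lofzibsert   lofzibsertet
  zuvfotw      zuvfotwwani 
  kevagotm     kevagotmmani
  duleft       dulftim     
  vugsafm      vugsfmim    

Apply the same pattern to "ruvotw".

ruvotwwani

"ruvotw" has second-to-last letter 't'. The stems whose second-to-last letter is 't' (zuvfotw → zuvfotwwani, kevagotm → kevagotmmani) double the final consonant and add -ani.
The other patterns: stems whose second-to-last letter is 'r' add -et; stems whose second-to-last letter is 'f' delete the last vowel and add -im.
So ruvotw → ruvotwwani.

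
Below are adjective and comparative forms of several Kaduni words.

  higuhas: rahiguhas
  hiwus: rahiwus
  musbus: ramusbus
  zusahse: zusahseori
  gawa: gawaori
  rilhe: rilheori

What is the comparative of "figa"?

figaori

"figa" ends in a vowel. The stems ending in a vowel (zusahse → zusahseori, gawa → gawaori, rilhe → rilheori) add -ori.
The other pattern: stems ending in a consonant add the prefix ra-.
So figa → figaori.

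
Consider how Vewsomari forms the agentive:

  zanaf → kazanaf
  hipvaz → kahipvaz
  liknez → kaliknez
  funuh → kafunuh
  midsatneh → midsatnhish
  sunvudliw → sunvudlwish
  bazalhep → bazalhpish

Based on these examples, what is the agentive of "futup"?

funuh and midsatneh both end in -h yet inflect differently (kafunuh, midsatnhish), so the final letter is not what conditions the rule; the number of vowels is.
"futup" has 2 vowels. The stems with 2 vowels (zanaf → kazanaf, hipvaz → kahipvaz, liknez → kaliknez) add the prefix ka-.
The other pattern: stems with 3 vowels delete the last vowel and add -ish.
So futup → kafutup.

kafutup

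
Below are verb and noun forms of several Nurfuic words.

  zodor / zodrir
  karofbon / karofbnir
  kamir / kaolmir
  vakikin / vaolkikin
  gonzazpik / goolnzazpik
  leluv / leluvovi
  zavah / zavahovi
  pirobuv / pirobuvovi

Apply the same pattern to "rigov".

rigvir

zodor and kamir both end in -r yet inflect differently (zodrir, kaolmir), so the final letter is not what conditions the rule; the last vowel is.
"rigov" has last vowel 'o'. The stems whose last vowel is 'o' (zodor → zodrir, karofbon → karofbnir) delete the last vowel and add -ir.
The other patterns: stems whose last vowel is 'i' insert -ol- after the first vowel; stems whose last vowel is 'a' or 'u' add -ovi.
So rigov → rigvir.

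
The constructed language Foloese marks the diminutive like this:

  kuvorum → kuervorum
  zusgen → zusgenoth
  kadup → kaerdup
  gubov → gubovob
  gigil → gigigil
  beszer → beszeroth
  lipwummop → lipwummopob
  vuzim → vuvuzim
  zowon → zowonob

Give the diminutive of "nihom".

vuzim and kuvorum both end in -m yet inflect differently (vuvuzim, kuervorum), so the final letter is not what conditions the rule; the last vowel is.
"nihom" has last vowel 'o'. The stems whose last vowel is 'o' (zowon → zowonob, gubov → gubovob, lipwummop → lipwummopob) add -ob.
So nihom → nihomob.

nihomob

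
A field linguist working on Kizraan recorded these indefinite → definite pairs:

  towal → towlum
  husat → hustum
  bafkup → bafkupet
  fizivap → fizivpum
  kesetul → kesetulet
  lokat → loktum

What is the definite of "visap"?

towal and kesetul both end in -l yet inflect differently (towlum, kesetulet), so the final letter is not what conditions the rule; the last vowel is.
"visap" has last vowel 'a'. The stems whose last vowel is 'a' (husat → hustum, towal → towlum, fizivap → fizivpum) delete the last vowel and add -um.
So visap → vispum.

vispum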